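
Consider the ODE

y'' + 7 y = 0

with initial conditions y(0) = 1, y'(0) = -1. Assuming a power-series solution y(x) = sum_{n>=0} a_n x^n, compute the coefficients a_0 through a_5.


Ansatz: y(x) = sum_{n>=0} a_n x^n, so y'(x) = sum_{n>=1} n a_n x^(n-1) and y''(x) = sum_{n>=2} n(n-1) a_n x^(n-2).
Substitute into P(x) y'' + Q(x) y' + R(x) y = 0 with P(x) = 1, Q(x) = 0, R(x) = 7, and match powers of x.
Initial conditions: a_0 = 1, a_1 = -1.
Setting the coefficient of each power of x to zero and solving order by order (substituting the coefficients already found):
  x^0: 2 a_2 + 7 a_0 = 0  ->  2 a_2 = -7 a_0 = -7  ->  a_2 = -7/2
  x^1: 6 a_3 + 7 a_1 = 0  ->  6 a_3 = -7 a_1 = 7  ->  a_3 = 7/6
  x^2: 12 a_4 + 7 a_2 = 0  ->  12 a_4 = -7 a_2 = 49/2  ->  a_4 = 49/24
  x^3: 20 a_5 + 7 a_3 = 0  ->  20 a_5 = -7 a_3 = -49/6  ->  a_5 = -49/120
Truncated series: y(x) = 1 - x - (7/2) x^2 + (7/6) x^3 + (49/24) x^4 - (49/120) x^5 + O(x^6).

a_0 = 1; a_1 = -1; a_2 = -7/2; a_3 = 7/6; a_4 = 49/24; a_5 = -49/120


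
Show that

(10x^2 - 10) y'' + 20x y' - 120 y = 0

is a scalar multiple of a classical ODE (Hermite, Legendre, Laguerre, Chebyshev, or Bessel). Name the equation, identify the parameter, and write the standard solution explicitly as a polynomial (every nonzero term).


All three coefficients share the factor -10; dividing through by -10 gives  (1 - x^2) y'' - 2x y' + 12 y = 0.
This matches the Legendre equation (1 - x^2) y'' - 2x y' + n(n+1) y = 0 (note the -2x y' term) with n(n+1) = 12, so n = 3; the polynomial solution is P_3(x).
With y = sum_k a_k x^k, matching x^k gives (k+2)(k+1) a_{k+2} = [k(k+1) - n(n+1)] a_k = (k - 3)(k + 4) a_k. The right side vanishes at k = 3, so the series with the parity of 3 terminates at degree 3.
Standard normalization (P_n(1) = 1): leading coefficient (2n)!/(2^n (n!)^2) = 720/(8*36) = 5/2, so a_3 = 5/2. Work downward with a_k = (k+1)(k+2) a_{k+2} / ((k - 3)(k + 4)):
  a_1 = (2)(3)(5/2) / ((1 - 3)(1 + 4)) = 15/(-10) = -3/2
Hence P_3(x) = 5 x^3/2 - 3 x/2.

P_3(x); series = 5 x^3/2 - 3 x/2


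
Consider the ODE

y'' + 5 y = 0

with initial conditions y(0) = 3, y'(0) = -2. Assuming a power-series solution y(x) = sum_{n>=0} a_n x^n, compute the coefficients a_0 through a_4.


Ansatz: y(x) = sum_{n>=0} a_n x^n, so y'(x) = sum_{n>=1} n a_n x^(n-1) and y''(x) = sum_{n>=2} n(n-1) a_n x^(n-2).
Substitute into P(x) y'' + Q(x) y' + R(x) y = 0 with P(x) = 1, Q(x) = 0, R(x) = 5, and match powers of x.
Initial conditions: a_0 = 3, a_1 = -2.
Setting the coefficient of each power of x to zero and solving order by order (substituting the coefficients already found):
  x^0: 2 a_2 + 5 a_0 = 0  ->  2 a_2 = -5 a_0 = -15  ->  a_2 = -15/2
  x^1: 6 a_3 + 5 a_1 = 0  ->  6 a_3 = -5 a_1 = 10  ->  a_3 = 5/3
  x^2: 12 a_4 + 5 a_2 = 0  ->  12 a_4 = -5 a_2 = 75/2  ->  a_4 = 25/8
Truncated series: y(x) = 3 - 2 x - (15/2) x^2 + (5/3) x^3 + (25/8) x^4 + O(x^5).

a_0 = 3; a_1 = -2; a_2 = -15/2; a_3 = 5/3; a_4 = 25/8


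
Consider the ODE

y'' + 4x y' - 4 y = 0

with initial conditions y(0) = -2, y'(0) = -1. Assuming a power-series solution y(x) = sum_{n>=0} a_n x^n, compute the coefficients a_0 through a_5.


Ansatz: y(x) = sum_{n>=0} a_n x^n, so y'(x) = sum_{n>=1} n a_n x^(n-1) and y''(x) = sum_{n>=2} n(n-1) a_n x^(n-2).
Substitute into P(x) y'' + Q(x) y' + R(x) y = 0 with P(x) = 1, Q(x) = 4x, R(x) = -4, and match powers of x.
Initial conditions: a_0 = -2, a_1 = -1.
Setting the coefficient of each power of x to zero and solving order by order (substituting the coefficients already found):
  x^0: 2 a_2 - 4 a_0 = 0  ->  2 a_2 = 4 a_0 = -8  ->  a_2 = -4
  x^1: 6 a_3 = 0  ->  a_3 = 0
  x^2: 12 a_4 + 4 a_2 = 0  ->  12 a_4 = -4 a_2 = 16  ->  a_4 = 4/3
  x^3: 20 a_5 + 8 a_3 = 0  ->  20 a_5 = -8 a_3 = 0  ->  a_5 = 0
Truncated series: y(x) = -2 - x - 4 x^2 + (4/3) x^4 + O(x^6).

a_0 = -2; a_1 = -1; a_2 = -4; a_3 = 0; a_4 = 4/3; a_5 = 0


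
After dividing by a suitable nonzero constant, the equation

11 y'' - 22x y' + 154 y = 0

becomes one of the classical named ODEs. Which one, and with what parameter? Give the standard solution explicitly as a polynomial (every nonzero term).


All three coefficients share the factor 11; dividing through by 11 gives  y'' - 2x y' + 14 y = 0.
This matches the Hermite equation y'' - 2x y' + 2n y = 0 with 2n = 14, so n = 7; the polynomial solution is H_7(x).
With y = sum_k a_k x^k, matching x^k gives (k+2)(k+1) a_{k+2} = 2(k - n) a_k = 2(k - 7) a_k. The right side vanishes at k = 7, so the series with the parity of 7 terminates at degree 7.
Standard normalization: leading coefficient of H_n is 2^n, so a_7 = 2^7 = 128. Work downward with a_k = (k+1)(k+2) a_{k+2} / (2(k - n)):
  a_5 = (6)(7)(128) / (2(5 - 7)) = 5376/(-4) = -1344
  a_3 = (4)(5)(-1344) / (2(3 - 7)) = -26880/(-8) = 3360
  a_1 = (2)(3)(3360) / (2(1 - 7)) = 20160/(-12) = -1680
Hence H_7(x) = 128 x^7 - 1344 x^5 + 3360 x^3 - 1680 x.

H_7(x); series = 128 x^7 - 1344 x^5 + 3360 x^3 - 1680 x


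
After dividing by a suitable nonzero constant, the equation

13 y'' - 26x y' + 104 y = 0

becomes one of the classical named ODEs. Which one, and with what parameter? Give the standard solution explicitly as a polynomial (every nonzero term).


All three coefficients share the factor 13; dividing through by 13 gives  y'' - 2x y' + 8 y = 0.
This matches the Hermite equation y'' - 2x y' + 2n y = 0 with 2n = 8, so n = 4; the polynomial solution is H_4(x).
With y = sum_k a_k x^k, matching x^k gives (k+2)(k+1) a_{k+2} = 2(k - n) a_k = 2(k - 4) a_k. The right side vanishes at k = 4, so the series with the parity of 4 terminates at degree 4.
Standard normalization: leading coefficient of H_n is 2^n, so a_4 = 2^4 = 16. Work downward with a_k = (k+1)(k+2) a_{k+2} / (2(k - n)):
  a_2 = (3)(4)(16) / (2(2 - 4)) = 192/(-4) = -48
  a_0 = (1)(2)(-48) / (2(0 - 4)) = -96/(-8) = 12
Hence H_4(x) = 16 x^4 - 48 x^2 + 12.

H_4(x); series = 16 x^4 - 48 x^2 + 12


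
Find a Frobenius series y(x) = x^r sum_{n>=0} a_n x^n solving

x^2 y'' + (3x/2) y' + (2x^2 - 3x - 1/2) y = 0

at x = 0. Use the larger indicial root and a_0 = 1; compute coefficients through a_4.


Write in Frobenius form y'' + (p(x)/x) y' + (q(x)/x^2) y = 0:
  p(x) = 3/2,  q(x) = 2x^2 - 3x - 1/2.
Indicial equation: r(r-1) + (3/2) r + (-1/2) = 0 -> roots r_1 = 1/2, r_2 = -1.
Take r = r_1 = 1/2. Let y(x) = x^r sum_{n>=0} a_n x^n with a_0 = 1.
Substitute y = x^r sum a_n x^n and match x^{r+n}. The recurrence is
  D(n) a_n - 3 a_{n-1} + 2 a_{n-2} = 0,  where D(n) = (r+n)(r+n-1) + (3/2)(r+n) + (-1/2).
  a_n = [3 a_{n-1} - 2 a_{n-2}] / D(n).
Since the indicial polynomial factors as (r - r_1)(r - r_2), D(n) = (r_1 + n - r_1)(r_1 + n - r_2) = n(n + 3/2).
Evaluating step by step (a_0 = 1):
  n = 1: D(1) = 1(1 + 3/2) = 5/2; numerator = 3(1) = 3; a_1 = (3)/(5/2) = 6/5
  n = 2: D(2) = 2(2 + 3/2) = 7; numerator = 3(6/5) - 2(1) = 8/5; a_2 = (8/5)/(7) = 8/35
  n = 3: D(3) = 3(3 + 3/2) = 27/2; numerator = 3(8/35) - 2(6/5) = -12/7; a_3 = (-12/7)/(27/2) = -8/63
  n = 4: D(4) = 4(4 + 3/2) = 22; numerator = 3(-8/63) - 2(8/35) = -88/105; a_4 = (-88/105)/(22) = -4/105

r = 1/2; a_0 = 1; a_1 = 6/5; a_2 = 8/35; a_3 = -8/63; a_4 = -4/105


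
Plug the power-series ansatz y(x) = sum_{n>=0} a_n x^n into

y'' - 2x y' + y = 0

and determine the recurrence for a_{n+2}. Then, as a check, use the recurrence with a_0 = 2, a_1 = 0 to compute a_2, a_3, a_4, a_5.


Substitute y = sum_n a_n x^n.
y''(x) has coefficient (n+2)(n+1) a_{n+2} at x^n;
-2 x y'(x) has coefficient -2 n a_n at x^n (shift);
y(x) has coefficient 1 a_n at x^n.
Matching x^n: (n+2)(n+1) a_{n+2} + (-2n + 1) a_n = 0.
Thus a_{n+2} = (2n - 1) / ((n+1)(n+2)) * a_n.

Check with a_0 = 2, a_1 = 0 (apply the recurrence for n = 0, 1, 2, 3): a_0 = 2, a_1 = 0, a_2 = -1, a_3 = 0, a_4 = -1/4, a_5 = 0.

a_(n+2) = (2n - 1) / ((n+1)(n+2)) * a_n; check: a_0 = 2, a_1 = 0, a_2 = -1, a_3 = 0, a_4 = -1/4, a_5 = 0


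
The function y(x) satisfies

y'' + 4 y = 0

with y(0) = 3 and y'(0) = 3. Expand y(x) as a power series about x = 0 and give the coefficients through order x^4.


Ansatz: y(x) = sum_{n>=0} a_n x^n, so y'(x) = sum_{n>=1} n a_n x^(n-1) and y''(x) = sum_{n>=2} n(n-1) a_n x^(n-2).
Substitute into P(x) y'' + Q(x) y' + R(x) y = 0 with P(x) = 1, Q(x) = 0, R(x) = 4, and match powers of x.
Initial conditions: a_0 = 3, a_1 = 3.
Setting the coefficient of each power of x to zero and solving order by order (substituting the coefficients already found):
  x^0: 2 a_2 + 4 a_0 = 0  ->  2 a_2 = -4 a_0 = -12  ->  a_2 = -6
  x^1: 6 a_3 + 4 a_1 = 0  ->  6 a_3 = -4 a_1 = -12  ->  a_3 = -2
  x^2: 12 a_4 + 4 a_2 = 0  ->  12 a_4 = -4 a_2 = 24  ->  a_4 = 2
Truncated series: y(x) = 3 + 3 x - 6 x^2 - 2 x^3 + 2 x^4 + O(x^5).

a_0 = 3; a_1 = 3; a_2 = -6; a_3 = -2; a_4 = 2


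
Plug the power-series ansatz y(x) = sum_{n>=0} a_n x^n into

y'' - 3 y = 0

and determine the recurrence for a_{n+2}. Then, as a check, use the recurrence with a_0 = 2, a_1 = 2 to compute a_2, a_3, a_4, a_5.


Substitute y = sum_n a_n x^n into y'' + (const) y = 0.
y''(x) = sum_{n>=0} (n+2)(n+1) a_{n+2} x^n.
The ODE becomes sum_n [(n+2)(n+1) a_{n+2} - 3 a_n] x^n = 0.
Setting each coefficient to zero gives the recurrence:
  (n+2)(n+1) a_{n+2} - 3 a_n = 0,
  a_{n+2} = 3 / ((n+1)(n+2)) a_n.

Check with a_0 = 2, a_1 = 2 (apply the recurrence for n = 0, 1, 2, 3): a_0 = 2, a_1 = 2, a_2 = 3, a_3 = 1, a_4 = 3/4, a_5 = 3/20.

a_{n+2} = 3/((n+1)(n+2)) * a_n; check: a_0 = 2, a_1 = 2, a_2 = 3, a_3 = 1, a_4 = 3/4, a_5 = 3/20


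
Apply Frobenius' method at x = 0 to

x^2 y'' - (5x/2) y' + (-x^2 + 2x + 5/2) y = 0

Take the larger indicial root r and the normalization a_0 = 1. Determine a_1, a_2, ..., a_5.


Write in Frobenius form y'' + (p(x)/x) y' + (q(x)/x^2) y = 0:
  p(x) = -5/2,  q(x) = -x^2 + 2x + 5/2.
Indicial equation: r(r-1) + (-5/2) r + (5/2) = 0 -> roots r_1 = 5/2, r_2 = 1.
Take r = r_1 = 5/2. Let y(x) = x^r sum_{n>=0} a_n x^n with a_0 = 1.
Substitute y = x^r sum a_n x^n and match x^{r+n}. The recurrence is
  D(n) a_n + 2 a_{n-1} - 1 a_{n-2} = 0,  where D(n) = (r+n)(r+n-1) + (-5/2)(r+n) + (5/2).
  a_n = [-2 a_{n-1} + 1 a_{n-2}] / D(n).
Since the indicial polynomial factors as (r - r_1)(r - r_2), D(n) = (r_1 + n - r_1)(r_1 + n - r_2) = n(n + 3/2).
Evaluating step by step (a_0 = 1):
  n = 1: D(1) = 1(1 + 3/2) = 5/2; numerator = -2(1) = -2; a_1 = (-2)/(5/2) = -4/5
  n = 2: D(2) = 2(2 + 3/2) = 7; numerator = -2(-4/5) + 1(1) = 13/5; a_2 = (13/5)/(7) = 13/35
  n = 3: D(3) = 3(3 + 3/2) = 27/2; numerator = -2(13/35) + 1(-4/5) = -54/35; a_3 = (-54/35)/(27/2) = -4/35
  n = 4: D(4) = 4(4 + 3/2) = 22; numerator = -2(-4/35) + 1(13/35) = 3/5; a_4 = (3/5)/(22) = 3/110
  n = 5: D(5) = 5(5 + 3/2) = 65/2; numerator = -2(3/110) + 1(-4/35) = -13/77; a_5 = (-13/77)/(65/2) = -2/385

r = 5/2; a_0 = 1; a_1 = -4/5; a_2 = 13/35; a_3 = -4/35; a_4 = 3/110; a_5 = -2/385


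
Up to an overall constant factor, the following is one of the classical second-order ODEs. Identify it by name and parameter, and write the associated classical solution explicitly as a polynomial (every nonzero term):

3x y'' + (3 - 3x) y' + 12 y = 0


All three coefficients share the factor 3; dividing through by 3 gives  x y'' + (1 - x) y' + 4 y = 0.
This matches the Laguerre equation x y'' + (1 - x) y' + n y = 0 with n = 4; the polynomial solution is L_4(x).
With y = sum_k a_k x^k, matching x^k gives (k+1)k a_{k+1} + (k+1) a_{k+1} - k a_k + n a_k = 0, i.e. (k+1)^2 a_{k+1} = (k - n) a_k = (k - 4) a_k. The right side vanishes at k = 4, so the series terminates at degree 4.
Standard normalization L_n(0) = 1 gives a_0 = 1. Work upward with a_{k+1} = (k - 4) a_k / (k+1)^2:
  a_1 = (0 - 4)(1) / 1^2 = -4/1 = -4
  a_2 = (1 - 4)(-4) / 2^2 = 12/4 = 3
  a_3 = (2 - 4)(3) / 3^2 = -6/9 = -2/3
  a_4 = (3 - 4)(-2/3) / 4^2 = (2/3)/16 = 1/24
Hence L_4(x) = x^4/24 - 2 x^3/3 + 3 x^2 - 4 x + 1.

L_4(x); series = x^4/24 - 2 x^3/3 + 3 x^2 - 4 x + 1


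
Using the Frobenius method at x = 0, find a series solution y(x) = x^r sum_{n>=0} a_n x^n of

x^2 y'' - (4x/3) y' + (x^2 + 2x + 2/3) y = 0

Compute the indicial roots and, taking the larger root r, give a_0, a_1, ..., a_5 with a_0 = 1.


Write in Frobenius form y'' + (p(x)/x) y' + (q(x)/x^2) y = 0:
  p(x) = -4/3,  q(x) = x^2 + 2x + 2/3.
Indicial equation: r(r-1) + (-4/3) r + (2/3) = 0 -> roots r_1 = 2, r_2 = 1/3.
Take r = r_1 = 2. Let y(x) = x^r sum_{n>=0} a_n x^n with a_0 = 1.
Substitute y = x^r sum a_n x^n and match x^{r+n}. The recurrence is
  D(n) a_n + 2 a_{n-1} + 1 a_{n-2} = 0,  where D(n) = (r+n)(r+n-1) + (-4/3)(r+n) + (2/3).
  a_n = [-2 a_{n-1} - 1 a_{n-2}] / D(n).
Since the indicial polynomial factors as (r - r_1)(r - r_2), D(n) = (r_1 + n - r_1)(r_1 + n - r_2) = n(n + 5/3).
Evaluating step by step (a_0 = 1):
  n = 1: D(1) = 1(1 + 5/3) = 8/3; numerator = -2(1) = -2; a_1 = (-2)/(8/3) = -3/4
  n = 2: D(2) = 2(2 + 5/3) = 22/3; numerator = -2(-3/4) - 1(1) = 1/2; a_2 = (1/2)/(22/3) = 3/44
  n = 3: D(3) = 3(3 + 5/3) = 14; numerator = -2(3/44) - 1(-3/4) = 27/44; a_3 = (27/44)/(14) = 27/616
  n = 4: D(4) = 4(4 + 5/3) = 68/3; numerator = -2(27/616) - 1(3/44) = -12/77; a_4 = (-12/77)/(68/3) = -9/1309
  n = 5: D(5) = 5(5 + 5/3) = 100/3; numerator = -2(-9/1309) - 1(27/616) = -45/1496; a_5 = (-45/1496)/(100/3) = -27/29920

r = 2; a_0 = 1; a_1 = -3/4; a_2 = 3/44; a_3 = 27/616; a_4 = -9/1309; a_5 = -27/29920


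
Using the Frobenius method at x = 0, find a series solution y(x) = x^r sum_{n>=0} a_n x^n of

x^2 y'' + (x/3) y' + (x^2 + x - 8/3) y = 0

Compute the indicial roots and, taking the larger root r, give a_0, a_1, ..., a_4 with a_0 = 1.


Write in Frobenius form y'' + (p(x)/x) y' + (q(x)/x^2) y = 0:
  p(x) = 1/3,  q(x) = x^2 + x - 8/3.
Indicial equation: r(r-1) + (1/3) r + (-8/3) = 0 -> roots r_1 = 2, r_2 = -4/3.
Take r = r_1 = 2. Let y(x) = x^r sum_{n>=0} a_n x^n with a_0 = 1.
Substitute y = x^r sum a_n x^n and match x^{r+n}. The recurrence is
  D(n) a_n + 1 a_{n-1} + 1 a_{n-2} = 0,  where D(n) = (r+n)(r+n-1) + (1/3)(r+n) + (-8/3).
  a_n = [-1 a_{n-1} - 1 a_{n-2}] / D(n).
Since the indicial polynomial factors as (r - r_1)(r - r_2), D(n) = (r_1 + n - r_1)(r_1 + n - r_2) = n(n + 10/3).
Evaluating step by step (a_0 = 1):
  n = 1: D(1) = 1(1 + 10/3) = 13/3; numerator = -1(1) = -1; a_1 = (-1)/(13/3) = -3/13
  n = 2: D(2) = 2(2 + 10/3) = 32/3; numerator = -1(-3/13) - 1(1) = -10/13; a_2 = (-10/13)/(32/3) = -15/208
  n = 3: D(3) = 3(3 + 10/3) = 19; numerator = -1(-15/208) - 1(-3/13) = 63/208; a_3 = (63/208)/(19) = 63/3952
  n = 4: D(4) = 4(4 + 10/3) = 88/3; numerator = -1(63/3952) - 1(-15/208) = 111/1976; a_4 = (111/1976)/(88/3) = 333/173888

r = 2; a_0 = 1; a_1 = -3/13; a_2 = -15/208; a_3 = 63/3952; a_4 = 333/173888


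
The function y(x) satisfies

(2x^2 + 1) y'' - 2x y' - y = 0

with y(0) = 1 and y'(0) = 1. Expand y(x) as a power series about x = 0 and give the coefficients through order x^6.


Ansatz: y(x) = sum_{n>=0} a_n x^n, so y'(x) = sum_{n>=1} n a_n x^(n-1) and y''(x) = sum_{n>=2} n(n-1) a_n x^(n-2).
Substitute into P(x) y'' + Q(x) y' + R(x) y = 0 with P(x) = 2x^2 + 1, Q(x) = -2x, R(x) = -1, and match powers of x.
Initial conditions: a_0 = 1, a_1 = 1.
Setting the coefficient of each power of x to zero and solving order by order (substituting the coefficients already found):
  x^0: 2 a_2 - a_0 = 0  ->  2 a_2 = a_0 = 1  ->  a_2 = 1/2
  x^1: 6 a_3 - 3 a_1 = 0  ->  6 a_3 = 3 a_1 = 3  ->  a_3 = 1/2
  x^2: 12 a_4 - a_2 = 0  ->  12 a_4 = a_2 = 1/2  ->  a_4 = 1/24
  x^3: 20 a_5 + 5 a_3 = 0  ->  20 a_5 = -5 a_3 = -5/2  ->  a_5 = -1/8
  x^4: 30 a_6 + 15 a_4 = 0  ->  30 a_6 = -15 a_4 = -5/8  ->  a_6 = -1/48
Truncated series: y(x) = 1 + x + (1/2) x^2 + (1/2) x^3 + (1/24) x^4 - (1/8) x^5 - (1/48) x^6 + O(x^7).

a_0 = 1; a_1 = 1; a_2 = 1/2; a_3 = 1/2; a_4 = 1/24; a_5 = -1/8; a_6 = -1/48


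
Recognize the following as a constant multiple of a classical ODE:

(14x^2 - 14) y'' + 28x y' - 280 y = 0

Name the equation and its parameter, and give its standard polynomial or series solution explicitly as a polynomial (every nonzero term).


All three coefficients share the factor -14; dividing through by -14 gives  (1 - x^2) y'' - 2x y' + 20 y = 0.
This matches the Legendre equation (1 - x^2) y'' - 2x y' + n(n+1) y = 0 (note the -2x y' term) with n(n+1) = 20, so n = 4; the polynomial solution is P_4(x).
With y = sum_k a_k x^k, matching x^k gives (k+2)(k+1) a_{k+2} = [k(k+1) - n(n+1)] a_k = (k - 4)(k + 5) a_k. The right side vanishes at k = 4, so the series with the parity of 4 terminates at degree 4.
Standard normalization (P_n(1) = 1): leading coefficient (2n)!/(2^n (n!)^2) = 40320/(16*576) = 35/8, so a_4 = 35/8. Work downward with a_k = (k+1)(k+2) a_{k+2} / ((k - 4)(k + 5)):
  a_2 = (3)(4)(35/8) / ((2 - 4)(2 + 5)) = (105/2)/(-14) = -15/4
  a_0 = (1)(2)(-15/4) / ((0 - 4)(0 + 5)) = (-15/2)/(-20) = 3/8
Hence P_4(x) = 35 x^4/8 - 15 x^2/4 + 3/8.

P_4(x); series = 35 x^4/8 - 15 x^2/4 + 3/8


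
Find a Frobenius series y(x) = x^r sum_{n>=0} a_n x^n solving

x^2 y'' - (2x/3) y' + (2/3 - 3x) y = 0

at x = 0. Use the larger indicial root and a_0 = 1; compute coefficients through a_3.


Write in Frobenius form y'' + (p(x)/x) y' + (q(x)/x^2) y = 0:
  p(x) = -2/3,  q(x) = 2/3 - 3x.
Indicial equation: r(r-1) + (-2/3) r + (2/3) = 0 -> roots r_1 = 1, r_2 = 2/3.
Take r = r_1 = 1. Let y(x) = x^r sum_{n>=0} a_n x^n with a_0 = 1.
Substitute y = x^r sum a_n x^n and match x^{r+n}. The recurrence is
  D(n) a_n - 3 a_{n-1} = 0,  where D(n) = (r+n)(r+n-1) + (-2/3)(r+n) + (2/3).
  a_n = 3 / D(n) * a_{n-1}.
Since the indicial polynomial factors as (r - r_1)(r - r_2), D(n) = (r_1 + n - r_1)(r_1 + n - r_2) = n(n + 1/3).
Evaluating step by step (a_0 = 1):
  n = 1: D(1) = 1(1 + 1/3) = 4/3; numerator = 3(1) = 3; a_1 = (3)/(4/3) = 9/4
  n = 2: D(2) = 2(2 + 1/3) = 14/3; numerator = 3(9/4) = 27/4; a_2 = (27/4)/(14/3) = 81/56
  n = 3: D(3) = 3(3 + 1/3) = 10; numerator = 3(81/56) = 243/56; a_3 = (243/56)/(10) = 243/560

r = 1; a_0 = 1; a_1 = 9/4; a_2 = 81/56; a_3 = 243/560


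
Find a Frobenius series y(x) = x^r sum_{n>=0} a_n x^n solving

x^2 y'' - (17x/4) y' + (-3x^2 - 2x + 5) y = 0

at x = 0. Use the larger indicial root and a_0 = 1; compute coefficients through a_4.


Write in Frobenius form y'' + (p(x)/x) y' + (q(x)/x^2) y = 0:
  p(x) = -17/4,  q(x) = -3x^2 - 2x + 5.
Indicial equation: r(r-1) + (-17/4) r + (5) = 0 -> roots r_1 = 4, r_2 = 5/4.
Take r = r_1 = 4. Let y(x) = x^r sum_{n>=0} a_n x^n with a_0 = 1.
Substitute y = x^r sum a_n x^n and match x^{r+n}. The recurrence is
  D(n) a_n - 2 a_{n-1} - 3 a_{n-2} = 0,  where D(n) = (r+n)(r+n-1) + (-17/4)(r+n) + (5).
  a_n = [2 a_{n-1} + 3 a_{n-2}] / D(n).
Since the indicial polynomial factors as (r - r_1)(r - r_2), D(n) = (r_1 + n - r_1)(r_1 + n - r_2) = n(n + 11/4).
Evaluating step by step (a_0 = 1):
  n = 1: D(1) = 1(1 + 11/4) = 15/4; numerator = 2(1) = 2; a_1 = (2)/(15/4) = 8/15
  n = 2: D(2) = 2(2 + 11/4) = 19/2; numerator = 2(8/15) + 3(1) = 61/15; a_2 = (61/15)/(19/2) = 122/285
  n = 3: D(3) = 3(3 + 11/4) = 69/4; numerator = 2(122/285) + 3(8/15) = 140/57; a_3 = (140/57)/(69/4) = 560/3933
  n = 4: D(4) = 4(4 + 11/4) = 27; numerator = 2(560/3933) + 3(122/285) = 30854/19665; a_4 = (30854/19665)/(27) = 30854/530955

r = 4; a_0 = 1; a_1 = 8/15; a_2 = 122/285; a_3 = 560/3933; a_4 = 30854/530955


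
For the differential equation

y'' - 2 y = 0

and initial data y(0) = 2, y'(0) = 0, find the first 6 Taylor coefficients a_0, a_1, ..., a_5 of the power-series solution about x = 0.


Ansatz: y(x) = sum_{n>=0} a_n x^n, so y'(x) = sum_{n>=1} n a_n x^(n-1) and y''(x) = sum_{n>=2} n(n-1) a_n x^(n-2).
Substitute into P(x) y'' + Q(x) y' + R(x) y = 0 with P(x) = 1, Q(x) = 0, R(x) = -2, and match powers of x.
Initial conditions: a_0 = 2, a_1 = 0.
Setting the coefficient of each power of x to zero and solving order by order (substituting the coefficients already found):
  x^0: 2 a_2 - 2 a_0 = 0  ->  2 a_2 = 2 a_0 = 4  ->  a_2 = 2
  x^1: 6 a_3 - 2 a_1 = 0  ->  6 a_3 = 2 a_1 = 0  ->  a_3 = 0
  x^2: 12 a_4 - 2 a_2 = 0  ->  12 a_4 = 2 a_2 = 4  ->  a_4 = 1/3
  x^3: 20 a_5 - 2 a_3 = 0  ->  20 a_5 = 2 a_3 = 0  ->  a_5 = 0
Truncated series: y(x) = 2 + 2 x^2 + (1/3) x^4 + O(x^6).

a_0 = 2; a_1 = 0; a_2 = 2; a_3 = 0; a_4 = 1/3; a_5 = 0


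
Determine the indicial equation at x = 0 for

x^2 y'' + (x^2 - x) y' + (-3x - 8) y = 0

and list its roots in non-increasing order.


Divide by x^2 to reach normal form y'' + P_1(x) y' + P_2(x) y = 0 with P_1(x) = 1 - 1/x and P_2(x) = -3/x - 8/x^2.
x = 0 is a singular point because the y'-coefficient 1 - 1/x has a pole at x = 0 and the y-coefficient -3/x - 8/x^2 has a pole at x = 0.
It is a regular singular point because x P_1(x) = p(x) = x - 1 and x^2 P_2(x) = q(x) = -3x - 8 are polynomials, hence analytic at x = 0.
p(0) = -1,  q(0) = -8.
Indicial equation: r(r-1) + p(0) r + q(0) = 0, i.e. r^2 + (p(0) - 1) r + q(0) = 0, i.e. r^2 - 2 r - 8 = 0.
Discriminant: (-2)^2 - 4(-8) = 36, so r = (2 ± 6)/2.
Solving: r_1 = 4, r_2 = -2.

indicial: r^2 - 2 r - 8 = 0; roots r_1 = 4, r_2 = -2


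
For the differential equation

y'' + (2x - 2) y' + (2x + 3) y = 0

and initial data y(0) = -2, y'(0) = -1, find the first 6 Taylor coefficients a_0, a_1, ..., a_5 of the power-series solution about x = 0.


Ansatz: y(x) = sum_{n>=0} a_n x^n, so y'(x) = sum_{n>=1} n a_n x^(n-1) and y''(x) = sum_{n>=2} n(n-1) a_n x^(n-2).
Substitute into P(x) y'' + Q(x) y' + R(x) y = 0 with P(x) = 1, Q(x) = 2x - 2, R(x) = 2x + 3, and match powers of x.
Initial conditions: a_0 = -2, a_1 = -1.
Setting the coefficient of each power of x to zero and solving order by order (substituting the coefficients already found):
  x^0: 2 a_2 - 2 a_1 + 3 a_0 = 0  ->  2 a_2 = 2 a_1 - 3 a_0 = 4  ->  a_2 = 2
  x^1: 6 a_3 - 4 a_2 + 5 a_1 + 2 a_0 = 0  ->  6 a_3 = 4 a_2 - 5 a_1 - 2 a_0 = 17  ->  a_3 = 17/6
  x^2: 12 a_4 - 6 a_3 + 7 a_2 + 2 a_1 = 0  ->  12 a_4 = 6 a_3 - 7 a_2 - 2 a_1 = 5  ->  a_4 = 5/12
  x^3: 20 a_5 - 8 a_4 + 9 a_3 + 2 a_2 = 0  ->  20 a_5 = 8 a_4 - 9 a_3 - 2 a_2 = -157/6  ->  a_5 = -157/120
Truncated series: y(x) = -2 - x + 2 x^2 + (17/6) x^3 + (5/12) x^4 - (157/120) x^5 + O(x^6).

a_0 = -2; a_1 = -1; a_2 = 2; a_3 = 17/6; a_4 = 5/12; a_5 = -157/120


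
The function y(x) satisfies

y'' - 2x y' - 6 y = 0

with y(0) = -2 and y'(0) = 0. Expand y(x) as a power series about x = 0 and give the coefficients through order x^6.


Ansatz: y(x) = sum_{n>=0} a_n x^n, so y'(x) = sum_{n>=1} n a_n x^(n-1) and y''(x) = sum_{n>=2} n(n-1) a_n x^(n-2).
Substitute into P(x) y'' + Q(x) y' + R(x) y = 0 with P(x) = 1, Q(x) = -2x, R(x) = -6, and match powers of x.
Initial conditions: a_0 = -2, a_1 = 0.
Setting the coefficient of each power of x to zero and solving order by order (substituting the coefficients already found):
  x^0: 2 a_2 - 6 a_0 = 0  ->  2 a_2 = 6 a_0 = -12  ->  a_2 = -6
  x^1: 6 a_3 - 8 a_1 = 0  ->  6 a_3 = 8 a_1 = 0  ->  a_3 = 0
  x^2: 12 a_4 - 10 a_2 = 0  ->  12 a_4 = 10 a_2 = -60  ->  a_4 = -5
  x^3: 20 a_5 - 12 a_3 = 0  ->  20 a_5 = 12 a_3 = 0  ->  a_5 = 0
  x^4: 30 a_6 - 14 a_4 = 0  ->  30 a_6 = 14 a_4 = -70  ->  a_6 = -7/3
Truncated series: y(x) = -2 - 6 x^2 - 5 x^4 - (7/3) x^6 + O(x^7).

a_0 = -2; a_1 = 0; a_2 = -6; a_3 = 0; a_4 = -5; a_5 = 0; a_6 = -7/3


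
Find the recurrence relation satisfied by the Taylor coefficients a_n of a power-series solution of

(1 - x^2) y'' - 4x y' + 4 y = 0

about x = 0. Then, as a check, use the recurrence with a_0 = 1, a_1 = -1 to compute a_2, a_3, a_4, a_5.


Substitute y = sum_n a_n x^n.
(1 - 1 x^2) y'' contributes (n+2)(n+1) a_{n+2} - n(n-1) a_n at x^n.
-4 x y'(x) contributes -4 n a_n at x^n.
4 y(x) contributes 4 a_n at x^n.
Matching x^n: (n+2)(n+1) a_{n+2} + (-n(n-1) - 4 n + 4) a_n = 0.
Thus a_{n+2} = (n(n-1) + 4 n - 4) / ((n+1)(n+2)) * a_n.

Check with a_0 = 1, a_1 = -1 (apply the recurrence for n = 0, 1, 2, 3): a_0 = 1, a_1 = -1, a_2 = -2, a_3 = 0, a_4 = -1, a_5 = 0.

a_(n+2) = (n(n-1) + 4 n - 4) / ((n+1)(n+2)) * a_n; check: a_0 = 1, a_1 = -1, a_2 = -2, a_3 = 0, a_4 = -1, a_5 = 0


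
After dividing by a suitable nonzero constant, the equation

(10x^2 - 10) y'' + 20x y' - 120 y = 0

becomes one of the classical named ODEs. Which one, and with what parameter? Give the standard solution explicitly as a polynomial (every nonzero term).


All three coefficients share the factor -10; dividing through by -10 gives  (1 - x^2) y'' - 2x y' + 12 y = 0.
This matches the Legendre equation (1 - x^2) y'' - 2x y' + n(n+1) y = 0 (note the -2x y' term) with n(n+1) = 12, so n = 3; the polynomial solution is P_3(x).
With y = sum_k a_k x^k, matching x^k gives (k+2)(k+1) a_{k+2} = [k(k+1) - n(n+1)] a_k = (k - 3)(k + 4) a_k. The right side vanishes at k = 3, so the series with the parity of 3 terminates at degree 3.
Standard normalization (P_n(1) = 1): leading coefficient (2n)!/(2^n (n!)^2) = 720/(8*36) = 5/2, so a_3 = 5/2. Work downward with a_k = (k+1)(k+2) a_{k+2} / ((k - 3)(k + 4)):
  a_1 = (2)(3)(5/2) / ((1 - 3)(1 + 4)) = 15/(-10) = -3/2
Hence P_3(x) = 5 x^3/2 - 3 x/2.

P_3(x); series = 5 x^3/2 - 3 x/2


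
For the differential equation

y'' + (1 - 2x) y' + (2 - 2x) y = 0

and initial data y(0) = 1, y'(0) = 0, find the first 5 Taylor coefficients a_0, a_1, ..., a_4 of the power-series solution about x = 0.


Ansatz: y(x) = sum_{n>=0} a_n x^n, so y'(x) = sum_{n>=1} n a_n x^(n-1) and y''(x) = sum_{n>=2} n(n-1) a_n x^(n-2).
Substitute into P(x) y'' + Q(x) y' + R(x) y = 0 with P(x) = 1, Q(x) = 1 - 2x, R(x) = 2 - 2x, and match powers of x.
Initial conditions: a_0 = 1, a_1 = 0.
Setting the coefficient of each power of x to zero and solving order by order (substituting the coefficients already found):
  x^0: 2 a_2 + a_1 + 2 a_0 = 0  ->  2 a_2 = -a_1 - 2 a_0 = -2  ->  a_2 = -1
  x^1: 6 a_3 + 2 a_2 - 2 a_0 = 0  ->  6 a_3 = -2 a_2 + 2 a_0 = 4  ->  a_3 = 2/3
  x^2: 12 a_4 + 3 a_3 - 2 a_2 - 2 a_1 = 0  ->  12 a_4 = -3 a_3 + 2 a_2 + 2 a_1 = -4  ->  a_4 = -1/3
Truncated series: y(x) = 1 - x^2 + (2/3) x^3 - (1/3) x^4 + O(x^5).

a_0 = 1; a_1 = 0; a_2 = -1; a_3 = 2/3; a_4 = -1/3


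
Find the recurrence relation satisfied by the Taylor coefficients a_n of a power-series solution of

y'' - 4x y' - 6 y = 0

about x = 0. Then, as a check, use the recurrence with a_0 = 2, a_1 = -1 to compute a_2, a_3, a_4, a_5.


Substitute y = sum_n a_n x^n.
y''(x) has coefficient (n+2)(n+1) a_{n+2} at x^n;
-4 x y'(x) has coefficient -4 n a_n at x^n (shift);
-6 y(x) has coefficient -6 a_n at x^n.
Matching x^n: (n+2)(n+1) a_{n+2} + (-4n - 6) a_n = 0.
Thus a_{n+2} = (4n + 6) / ((n+1)(n+2)) * a_n.

Check with a_0 = 2, a_1 = -1 (apply the recurrence for n = 0, 1, 2, 3): a_0 = 2, a_1 = -1, a_2 = 6, a_3 = -5/3, a_4 = 7, a_5 = -3/2.

a_(n+2) = (4n + 6) / ((n+1)(n+2)) * a_n; check: a_0 = 2, a_1 = -1, a_2 = 6, a_3 = -5/3, a_4 = 7, a_5 = -3/2


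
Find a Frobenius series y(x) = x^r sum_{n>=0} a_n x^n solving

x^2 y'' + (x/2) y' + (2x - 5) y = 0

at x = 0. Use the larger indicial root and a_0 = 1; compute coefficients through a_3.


Write in Frobenius form y'' + (p(x)/x) y' + (q(x)/x^2) y = 0:
  p(x) = 1/2,  q(x) = 2x - 5.
Indicial equation: r(r-1) + (1/2) r + (-5) = 0 -> roots r_1 = 5/2, r_2 = -2.
Take r = r_1 = 5/2. Let y(x) = x^r sum_{n>=0} a_n x^n with a_0 = 1.
Substitute y = x^r sum a_n x^n and match x^{r+n}. The recurrence is
  D(n) a_n + 2 a_{n-1} = 0,  where D(n) = (r+n)(r+n-1) + (1/2)(r+n) + (-5).
  a_n = -2 / D(n) * a_{n-1}.
Since the indicial polynomial factors as (r - r_1)(r - r_2), D(n) = (r_1 + n - r_1)(r_1 + n - r_2) = n(n + 9/2).
Evaluating step by step (a_0 = 1):
  n = 1: D(1) = 1(1 + 9/2) = 11/2; numerator = -2(1) = -2; a_1 = (-2)/(11/2) = -4/11
  n = 2: D(2) = 2(2 + 9/2) = 13; numerator = -2(-4/11) = 8/11; a_2 = (8/11)/(13) = 8/143
  n = 3: D(3) = 3(3 + 9/2) = 45/2; numerator = -2(8/143) = -16/143; a_3 = (-16/143)/(45/2) = -32/6435

r = 5/2; a_0 = 1; a_1 = -4/11; a_2 = 8/143; a_3 = -32/6435


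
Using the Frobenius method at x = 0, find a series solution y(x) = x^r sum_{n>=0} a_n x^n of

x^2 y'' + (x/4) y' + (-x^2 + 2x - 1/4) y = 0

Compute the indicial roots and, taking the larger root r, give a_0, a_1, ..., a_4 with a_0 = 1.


Write in Frobenius form y'' + (p(x)/x) y' + (q(x)/x^2) y = 0:
  p(x) = 1/4,  q(x) = -x^2 + 2x - 1/4.
Indicial equation: r(r-1) + (1/4) r + (-1/4) = 0 -> roots r_1 = 1, r_2 = -1/4.
Take r = r_1 = 1. Let y(x) = x^r sum_{n>=0} a_n x^n with a_0 = 1.
Substitute y = x^r sum a_n x^n and match x^{r+n}. The recurrence is
  D(n) a_n + 2 a_{n-1} - 1 a_{n-2} = 0,  where D(n) = (r+n)(r+n-1) + (1/4)(r+n) + (-1/4).
  a_n = [-2 a_{n-1} + 1 a_{n-2}] / D(n).
Since the indicial polynomial factors as (r - r_1)(r - r_2), D(n) = (r_1 + n - r_1)(r_1 + n - r_2) = n(n + 5/4).
Evaluating step by step (a_0 = 1):
  n = 1: D(1) = 1(1 + 5/4) = 9/4; numerator = -2(1) = -2; a_1 = (-2)/(9/4) = -8/9
  n = 2: D(2) = 2(2 + 5/4) = 13/2; numerator = -2(-8/9) + 1(1) = 25/9; a_2 = (25/9)/(13/2) = 50/117
  n = 3: D(3) = 3(3 + 5/4) = 51/4; numerator = -2(50/117) + 1(-8/9) = -68/39; a_3 = (-68/39)/(51/4) = -16/117
  n = 4: D(4) = 4(4 + 5/4) = 21; numerator = -2(-16/117) + 1(50/117) = 82/117; a_4 = (82/117)/(21) = 82/2457

r = 1; a_0 = 1; a_1 = -8/9; a_2 = 50/117; a_3 = -16/117; a_4 = 82/2457


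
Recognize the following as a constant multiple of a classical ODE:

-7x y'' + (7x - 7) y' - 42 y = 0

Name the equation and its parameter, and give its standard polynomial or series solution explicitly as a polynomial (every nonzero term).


All three coefficients share the factor -7; dividing through by -7 gives  x y'' + (1 - x) y' + 6 y = 0.
This matches the Laguerre equation x y'' + (1 - x) y' + n y = 0 with n = 6; the polynomial solution is L_6(x).
With y = sum_k a_k x^k, matching x^k gives (k+1)k a_{k+1} + (k+1) a_{k+1} - k a_k + n a_k = 0, i.e. (k+1)^2 a_{k+1} = (k - n) a_k = (k - 6) a_k. The right side vanishes at k = 6, so the series terminates at degree 6.
Standard normalization L_n(0) = 1 gives a_0 = 1. Work upward with a_{k+1} = (k - 6) a_k / (k+1)^2:
  a_1 = (0 - 6)(1) / 1^2 = -6/1 = -6
  a_2 = (1 - 6)(-6) / 2^2 = 30/4 = 15/2
  a_3 = (2 - 6)(15/2) / 3^2 = -30/9 = -10/3
  a_4 = (3 - 6)(-10/3) / 4^2 = 10/16 = 5/8
  a_5 = (4 - 6)(5/8) / 5^2 = (-5/4)/25 = -1/20
  a_6 = (5 - 6)(-1/20) / 6^2 = (1/20)/36 = 1/720
Hence L_6(x) = x^6/720 - x^5/20 + 5 x^4/8 - 10 x^3/3 + 15 x^2/2 - 6 x + 1.

L_6(x); series = x^6/720 - x^5/20 + 5 x^4/8 - 10 x^3/3 + 15 x^2/2 - 6 x + 1


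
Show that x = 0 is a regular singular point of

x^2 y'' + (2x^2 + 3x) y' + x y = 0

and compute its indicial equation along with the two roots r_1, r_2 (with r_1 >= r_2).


Divide by x^2 to reach normal form y'' + P_1(x) y' + P_2(x) y = 0 with P_1(x) = 2 + 3/x and P_2(x) = 1/x.
x = 0 is a singular point because the y'-coefficient 2 + 3/x has a pole at x = 0 and the y-coefficient 1/x has a pole at x = 0.
It is a regular singular point because x P_1(x) = p(x) = 2x + 3 and x^2 P_2(x) = q(x) = x are polynomials, hence analytic at x = 0.
p(0) = 3,  q(0) = 0.
Indicial equation: r(r-1) + p(0) r + q(0) = 0, i.e. r^2 + (p(0) - 1) r + q(0) = 0, i.e. r^2 + 2 r = 0.
Discriminant: (2)^2 - 4(0) = 4, so r = (-2 ± 2)/2.
Solving: r_1 = 0, r_2 = -2.

indicial: r^2 + 2 r = 0; roots r_1 = 0, r_2 = -2


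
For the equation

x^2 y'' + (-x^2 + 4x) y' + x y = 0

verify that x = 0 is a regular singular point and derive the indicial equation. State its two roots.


Divide by x^2 to reach normal form y'' + P_1(x) y' + P_2(x) y = 0 with P_1(x) = -1 + 4/x and P_2(x) = 1/x.
x = 0 is a singular point because the y'-coefficient -1 + 4/x has a pole at x = 0 and the y-coefficient 1/x has a pole at x = 0.
It is a regular singular point because x P_1(x) = p(x) = 4 - x and x^2 P_2(x) = q(x) = x are polynomials, hence analytic at x = 0.
p(0) = 4,  q(0) = 0.
Indicial equation: r(r-1) + p(0) r + q(0) = 0, i.e. r^2 + (p(0) - 1) r + q(0) = 0, i.e. r^2 + 3 r = 0.
Discriminant: (3)^2 - 4(0) = 9, so r = (-3 ± 3)/2.
Solving: r_1 = 0, r_2 = -3.

indicial: r^2 + 3 r = 0; roots r_1 = 0, r_2 = -3


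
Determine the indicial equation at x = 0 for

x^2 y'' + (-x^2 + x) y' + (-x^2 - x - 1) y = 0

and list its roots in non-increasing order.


Divide by x^2 to reach normal form y'' + P_1(x) y' + P_2(x) y = 0 with P_1(x) = -1 + 1/x and P_2(x) = -1 - 1/x - 1/x^2.
x = 0 is a singular point because the y'-coefficient -1 + 1/x has a pole at x = 0 and the y-coefficient -1 - 1/x - 1/x^2 has a pole at x = 0.
It is a regular singular point because x P_1(x) = p(x) = 1 - x and x^2 P_2(x) = q(x) = -x^2 - x - 1 are polynomials, hence analytic at x = 0.
p(0) = 1,  q(0) = -1.
Indicial equation: r(r-1) + p(0) r + q(0) = 0, i.e. r^2 + (p(0) - 1) r + q(0) = 0, i.e. r^2 - 1 = 0.
Discriminant: (0)^2 - 4(-1) = 4, so r = (0 ± 2)/2.
Solving: r_1 = 1, r_2 = -1.

indicial: r^2 - 1 = 0; roots r_1 = 1, r_2 = -1


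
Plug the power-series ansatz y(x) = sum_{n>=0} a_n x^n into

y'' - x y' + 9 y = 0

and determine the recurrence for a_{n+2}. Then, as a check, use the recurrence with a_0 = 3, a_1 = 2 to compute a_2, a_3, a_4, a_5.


Substitute y = sum_n a_n x^n.
y''(x) has coefficient (n+2)(n+1) a_{n+2} at x^n;
-x y'(x) has coefficient -n a_n at x^n (shift);
9 y(x) has coefficient 9 a_n at x^n.
Matching x^n: (n+2)(n+1) a_{n+2} + (-n + 9) a_n = 0.
Thus a_{n+2} = (n - 9) / ((n+1)(n+2)) * a_n.

Check with a_0 = 3, a_1 = 2 (apply the recurrence for n = 0, 1, 2, 3): a_0 = 3, a_1 = 2, a_2 = -27/2, a_3 = -8/3, a_4 = 63/8, a_5 = 4/5.

a_(n+2) = (n - 9) / ((n+1)(n+2)) * a_n; check: a_0 = 3, a_1 = 2, a_2 = -27/2, a_3 = -8/3, a_4 = 63/8, a_5 = 4/5


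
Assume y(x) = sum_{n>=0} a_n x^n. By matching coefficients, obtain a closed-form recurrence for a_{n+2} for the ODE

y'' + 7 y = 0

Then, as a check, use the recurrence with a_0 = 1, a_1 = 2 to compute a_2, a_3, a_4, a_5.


Substitute y = sum_n a_n x^n into y'' + (const) y = 0.
y''(x) = sum_{n>=0} (n+2)(n+1) a_{n+2} x^n.
The ODE becomes sum_n [(n+2)(n+1) a_{n+2} + 7 a_n] x^n = 0.
Setting each coefficient to zero gives the recurrence:
  (n+2)(n+1) a_{n+2} + 7 a_n = 0,
  a_{n+2} = -7 / ((n+1)(n+2)) a_n.

Check with a_0 = 1, a_1 = 2 (apply the recurrence for n = 0, 1, 2, 3): a_0 = 1, a_1 = 2, a_2 = -7/2, a_3 = -7/3, a_4 = 49/24, a_5 = 49/60.

a_{n+2} = -7/((n+1)(n+2)) * a_n; check: a_0 = 1, a_1 = 2, a_2 = -7/2, a_3 = -7/3, a_4 = 49/24, a_5 = 49/60


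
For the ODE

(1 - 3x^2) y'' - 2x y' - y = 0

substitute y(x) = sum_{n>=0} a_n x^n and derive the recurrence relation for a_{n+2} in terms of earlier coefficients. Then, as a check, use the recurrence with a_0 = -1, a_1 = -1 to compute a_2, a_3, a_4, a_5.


Substitute y = sum_n a_n x^n.
(1 - 3 x^2) y'' contributes (n+2)(n+1) a_{n+2} - 3 n(n-1) a_n at x^n.
-2 x y'(x) contributes -2 n a_n at x^n.
-y(x) contributes -1 a_n at x^n.
Matching x^n: (n+2)(n+1) a_{n+2} + (-3 n(n-1) - 2 n - 1) a_n = 0.
Thus a_{n+2} = (3 n(n-1) + 2 n + 1) / ((n+1)(n+2)) * a_n.

Check with a_0 = -1, a_1 = -1 (apply the recurrence for n = 0, 1, 2, 3): a_0 = -1, a_1 = -1, a_2 = -1/2, a_3 = -1/2, a_4 = -11/24, a_5 = -5/8.

a_(n+2) = (3 n(n-1) + 2 n + 1) / ((n+1)(n+2)) * a_n; check: a_0 = -1, a_1 = -1, a_2 = -1/2, a_3 = -1/2, a_4 = -11/24, a_5 = -5/8


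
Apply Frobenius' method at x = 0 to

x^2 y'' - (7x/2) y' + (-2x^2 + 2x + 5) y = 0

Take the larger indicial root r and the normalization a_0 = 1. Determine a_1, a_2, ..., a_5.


Write in Frobenius form y'' + (p(x)/x) y' + (q(x)/x^2) y = 0:
  p(x) = -7/2,  q(x) = -2x^2 + 2x + 5.
Indicial equation: r(r-1) + (-7/2) r + (5) = 0 -> roots r_1 = 5/2, r_2 = 2.
Take r = r_1 = 5/2. Let y(x) = x^r sum_{n>=0} a_n x^n with a_0 = 1.
Substitute y = x^r sum a_n x^n and match x^{r+n}. The recurrence is
  D(n) a_n + 2 a_{n-1} - 2 a_{n-2} = 0,  where D(n) = (r+n)(r+n-1) + (-7/2)(r+n) + (5).
  a_n = [-2 a_{n-1} + 2 a_{n-2}] / D(n).
Since the indicial polynomial factors as (r - r_1)(r - r_2), D(n) = (r_1 + n - r_1)(r_1 + n - r_2) = n(n + 1/2).
Evaluating step by step (a_0 = 1):
  n = 1: D(1) = 1(1 + 1/2) = 3/2; numerator = -2(1) = -2; a_1 = (-2)/(3/2) = -4/3
  n = 2: D(2) = 2(2 + 1/2) = 5; numerator = -2(-4/3) + 2(1) = 14/3; a_2 = (14/3)/(5) = 14/15
  n = 3: D(3) = 3(3 + 1/2) = 21/2; numerator = -2(14/15) + 2(-4/3) = -68/15; a_3 = (-68/15)/(21/2) = -136/315
  n = 4: D(4) = 4(4 + 1/2) = 18; numerator = -2(-136/315) + 2(14/15) = 172/63; a_4 = (172/63)/(18) = 86/567
  n = 5: D(5) = 5(5 + 1/2) = 55/2; numerator = -2(86/567) + 2(-136/315) = -3308/2835; a_5 = (-3308/2835)/(55/2) = -6616/155925

r = 5/2; a_0 = 1; a_1 = -4/3; a_2 = 14/15; a_3 = -136/315; a_4 = 86/567; a_5 = -6616/155925


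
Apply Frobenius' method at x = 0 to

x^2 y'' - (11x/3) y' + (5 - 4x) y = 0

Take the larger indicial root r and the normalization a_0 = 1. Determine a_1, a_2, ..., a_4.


Write in Frobenius form y'' + (p(x)/x) y' + (q(x)/x^2) y = 0:
  p(x) = -11/3,  q(x) = 5 - 4x.
Indicial equation: r(r-1) + (-11/3) r + (5) = 0 -> roots r_1 = 3, r_2 = 5/3.
Take r = r_1 = 3. Let y(x) = x^r sum_{n>=0} a_n x^n with a_0 = 1.
Substitute y = x^r sum a_n x^n and match x^{r+n}. The recurrence is
  D(n) a_n - 4 a_{n-1} = 0,  where D(n) = (r+n)(r+n-1) + (-11/3)(r+n) + (5).
  a_n = 4 / D(n) * a_{n-1}.
Since the indicial polynomial factors as (r - r_1)(r - r_2), D(n) = (r_1 + n - r_1)(r_1 + n - r_2) = n(n + 4/3).
Evaluating step by step (a_0 = 1):
  n = 1: D(1) = 1(1 + 4/3) = 7/3; numerator = 4(1) = 4; a_1 = (4)/(7/3) = 12/7
  n = 2: D(2) = 2(2 + 4/3) = 20/3; numerator = 4(12/7) = 48/7; a_2 = (48/7)/(20/3) = 36/35
  n = 3: D(3) = 3(3 + 4/3) = 13; numerator = 4(36/35) = 144/35; a_3 = (144/35)/(13) = 144/455
  n = 4: D(4) = 4(4 + 4/3) = 64/3; numerator = 4(144/455) = 576/455; a_4 = (576/455)/(64/3) = 27/455

r = 3; a_0 = 1; a_1 = 12/7; a_2 = 36/35; a_3 = 144/455; a_4 = 27/455


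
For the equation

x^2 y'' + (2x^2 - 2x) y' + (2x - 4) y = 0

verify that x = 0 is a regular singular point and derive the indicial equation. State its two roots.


Divide by x^2 to reach normal form y'' + P_1(x) y' + P_2(x) y = 0 with P_1(x) = 2 - 2/x and P_2(x) = 2/x - 4/x^2.
x = 0 is a singular point because the y'-coefficient 2 - 2/x has a pole at x = 0 and the y-coefficient 2/x - 4/x^2 has a pole at x = 0.
It is a regular singular point because x P_1(x) = p(x) = 2x - 2 and x^2 P_2(x) = q(x) = 2x - 4 are polynomials, hence analytic at x = 0.
p(0) = -2,  q(0) = -4.
Indicial equation: r(r-1) + p(0) r + q(0) = 0, i.e. r^2 + (p(0) - 1) r + q(0) = 0, i.e. r^2 - 3 r - 4 = 0.
Discriminant: (-3)^2 - 4(-4) = 25, so r = (3 ± 5)/2.
Solving: r_1 = 4, r_2 = -1.

indicial: r^2 - 3 r - 4 = 0; roots r_1 = 4, r_2 = -1


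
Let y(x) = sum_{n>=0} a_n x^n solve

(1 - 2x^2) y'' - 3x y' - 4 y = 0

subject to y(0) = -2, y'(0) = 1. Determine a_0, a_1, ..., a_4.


Ansatz: y(x) = sum_{n>=0} a_n x^n, so y'(x) = sum_{n>=1} n a_n x^(n-1) and y''(x) = sum_{n>=2} n(n-1) a_n x^(n-2).
Substitute into P(x) y'' + Q(x) y' + R(x) y = 0 with P(x) = 1 - 2x^2, Q(x) = -3x, R(x) = -4, and match powers of x.
Initial conditions: a_0 = -2, a_1 = 1.
Setting the coefficient of each power of x to zero and solving order by order (substituting the coefficients already found):
  x^0: 2 a_2 - 4 a_0 = 0  ->  2 a_2 = 4 a_0 = -8  ->  a_2 = -4
  x^1: 6 a_3 - 7 a_1 = 0  ->  6 a_3 = 7 a_1 = 7  ->  a_3 = 7/6
  x^2: 12 a_4 - 14 a_2 = 0  ->  12 a_4 = 14 a_2 = -56  ->  a_4 = -14/3
Truncated series: y(x) = -2 + x - 4 x^2 + (7/6) x^3 - (14/3) x^4 + O(x^5).

a_0 = -2; a_1 = 1; a_2 = -4; a_3 = 7/6; a_4 = -14/3


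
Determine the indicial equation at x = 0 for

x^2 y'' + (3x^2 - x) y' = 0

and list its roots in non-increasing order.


Divide by x^2 to reach normal form y'' + P_1(x) y' + P_2(x) y = 0 with P_1(x) = 3 - 1/x and P_2(x) = 0.
x = 0 is a singular point because the y'-coefficient 3 - 1/x has a pole at x = 0.
It is a regular singular point because x P_1(x) = p(x) = 3x - 1 and x^2 P_2(x) = q(x) = 0 are polynomials, hence analytic at x = 0.
p(0) = -1,  q(0) = 0.
Indicial equation: r(r-1) + p(0) r + q(0) = 0, i.e. r^2 + (p(0) - 1) r + q(0) = 0, i.e. r^2 - 2 r = 0.
Discriminant: (-2)^2 - 4(0) = 4, so r = (2 ± 2)/2.
Solving: r_1 = 2, r_2 = 0.

indicial: r^2 - 2 r = 0; roots r_1 = 2, r_2 = 0


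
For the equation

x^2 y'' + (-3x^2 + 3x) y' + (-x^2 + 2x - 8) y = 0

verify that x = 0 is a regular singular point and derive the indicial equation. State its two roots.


Divide by x^2 to reach normal form y'' + P_1(x) y' + P_2(x) y = 0 with P_1(x) = -3 + 3/x and P_2(x) = -1 + 2/x - 8/x^2.
x = 0 is a singular point because the y'-coefficient -3 + 3/x has a pole at x = 0 and the y-coefficient -1 + 2/x - 8/x^2 has a pole at x = 0.
It is a regular singular point because x P_1(x) = p(x) = 3 - 3x and x^2 P_2(x) = q(x) = -x^2 + 2x - 8 are polynomials, hence analytic at x = 0.
p(0) = 3,  q(0) = -8.
Indicial equation: r(r-1) + p(0) r + q(0) = 0, i.e. r^2 + (p(0) - 1) r + q(0) = 0, i.e. r^2 + 2 r - 8 = 0.
Discriminant: (2)^2 - 4(-8) = 36, so r = (-2 ± 6)/2.
Solving: r_1 = 2, r_2 = -4.

indicial: r^2 + 2 r - 8 = 0; roots r_1 = 2, r_2 = -4
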